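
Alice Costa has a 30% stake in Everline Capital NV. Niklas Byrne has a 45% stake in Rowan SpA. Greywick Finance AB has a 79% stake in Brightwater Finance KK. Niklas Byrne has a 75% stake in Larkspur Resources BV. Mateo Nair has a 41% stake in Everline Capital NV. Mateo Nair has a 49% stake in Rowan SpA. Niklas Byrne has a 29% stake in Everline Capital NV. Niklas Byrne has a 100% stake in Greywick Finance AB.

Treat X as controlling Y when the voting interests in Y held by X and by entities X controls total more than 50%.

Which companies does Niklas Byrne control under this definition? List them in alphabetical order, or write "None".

Brightwater Finance KK, Greywick Finance AB, Larkspur Resources BV

Niklas holds 75% of Larkspur, so Niklas controls Larkspur.
Niklas holds 100% of Greywick, so Niklas controls Greywick.
Greywick holds 79% of Brightwater, so Niklas controls Brightwater.
No other company's threshold is met.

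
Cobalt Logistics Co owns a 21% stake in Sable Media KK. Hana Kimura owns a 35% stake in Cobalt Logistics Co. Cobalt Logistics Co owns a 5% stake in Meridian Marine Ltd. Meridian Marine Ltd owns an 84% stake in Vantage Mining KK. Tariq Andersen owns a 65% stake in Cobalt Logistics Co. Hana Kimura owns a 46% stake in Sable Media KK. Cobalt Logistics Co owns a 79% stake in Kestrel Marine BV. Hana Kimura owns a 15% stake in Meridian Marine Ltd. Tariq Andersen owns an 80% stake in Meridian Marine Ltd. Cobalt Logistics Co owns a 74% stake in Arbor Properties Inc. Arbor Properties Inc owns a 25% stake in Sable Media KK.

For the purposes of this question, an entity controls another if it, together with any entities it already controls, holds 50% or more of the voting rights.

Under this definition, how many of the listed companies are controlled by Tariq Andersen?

5

Tariq holds 65% of Cobalt, so Tariq controls Cobalt.
Cobalt and Tariq together hold 5% + 80% = 85% of Meridian, so Tariq controls Meridian.
Cobalt holds 74% of Arbor, so Tariq controls Arbor.
Cobalt holds 79% of Kestrel, so Tariq controls Kestrel.
Meridian holds 84% of Vantage, so Tariq controls Vantage.
No other company's threshold is met.
Tariq controls 5 companies.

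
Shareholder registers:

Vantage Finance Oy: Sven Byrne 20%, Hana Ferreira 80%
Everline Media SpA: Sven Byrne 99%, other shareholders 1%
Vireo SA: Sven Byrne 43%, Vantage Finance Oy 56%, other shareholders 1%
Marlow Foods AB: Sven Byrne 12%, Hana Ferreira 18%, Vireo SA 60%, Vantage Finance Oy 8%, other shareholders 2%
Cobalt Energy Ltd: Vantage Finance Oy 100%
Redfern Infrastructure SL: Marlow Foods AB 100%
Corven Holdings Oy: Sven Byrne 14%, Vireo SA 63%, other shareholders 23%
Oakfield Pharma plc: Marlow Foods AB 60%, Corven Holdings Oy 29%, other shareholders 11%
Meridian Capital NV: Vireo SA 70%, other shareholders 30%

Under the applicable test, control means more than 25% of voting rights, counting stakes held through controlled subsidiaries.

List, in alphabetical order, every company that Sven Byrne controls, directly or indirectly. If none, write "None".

Sven holds 99% of Everline, so Sven controls Everline.
Sven holds 43% of Vireo, so Sven controls Vireo.
Sven and Vireo together hold 12% + 60% = 72% of Marlow, so Sven controls Marlow.
Marlow holds 100% of Redfern, so Sven controls Redfern.
Sven and Vireo together hold 14% + 63% = 77% of Corven, so Sven controls Corven.
Marlow and Corven together hold 60% + 29% = 89% of Oakfield, so Sven controls Oakfield.
Vireo holds 70% of Meridian, so Sven controls Meridian.
No other company's threshold is met.

Corven Holdings Oy, Everline Media SpA, Marlow Foods AB, Meridian Capital NV, Oakfield Pharma plc, Redfern Infrastructure SL, Vireo SA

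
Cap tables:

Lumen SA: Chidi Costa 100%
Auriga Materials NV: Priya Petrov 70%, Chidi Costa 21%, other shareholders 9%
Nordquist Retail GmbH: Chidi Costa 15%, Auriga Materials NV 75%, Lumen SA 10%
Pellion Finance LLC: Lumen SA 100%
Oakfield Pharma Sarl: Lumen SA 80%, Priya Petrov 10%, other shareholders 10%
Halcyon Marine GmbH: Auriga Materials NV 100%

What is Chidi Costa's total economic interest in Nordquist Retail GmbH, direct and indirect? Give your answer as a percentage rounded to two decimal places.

40.75%

Chidi reaches Nordquist along 3 paths.
Direct stake: 15% = 15%.
Via Auriga: 21% × 75% = 15.75%.
Via Lumen: 100% × 10% = 10%.
Total: 15% + 15.75% + 10% = 40.75%.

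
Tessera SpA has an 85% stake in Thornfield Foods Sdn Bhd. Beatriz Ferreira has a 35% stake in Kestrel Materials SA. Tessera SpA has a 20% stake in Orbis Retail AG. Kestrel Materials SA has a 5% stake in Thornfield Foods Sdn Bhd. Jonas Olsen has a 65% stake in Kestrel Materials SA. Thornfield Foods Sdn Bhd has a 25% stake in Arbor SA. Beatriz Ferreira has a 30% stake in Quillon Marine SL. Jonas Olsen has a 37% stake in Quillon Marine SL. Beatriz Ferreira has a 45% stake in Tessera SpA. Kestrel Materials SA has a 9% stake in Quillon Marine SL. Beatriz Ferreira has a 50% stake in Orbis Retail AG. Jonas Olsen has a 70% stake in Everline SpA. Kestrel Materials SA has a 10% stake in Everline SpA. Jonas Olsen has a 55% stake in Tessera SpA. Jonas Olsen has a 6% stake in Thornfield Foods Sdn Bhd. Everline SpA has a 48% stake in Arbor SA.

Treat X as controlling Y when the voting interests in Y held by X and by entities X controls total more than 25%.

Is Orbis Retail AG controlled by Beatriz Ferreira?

Yes

Beatriz holds 45% of Tessera, so Beatriz controls Tessera.
Beatriz and Tessera together hold 50% + 20% = 70% of Orbis, so Beatriz controls Orbis.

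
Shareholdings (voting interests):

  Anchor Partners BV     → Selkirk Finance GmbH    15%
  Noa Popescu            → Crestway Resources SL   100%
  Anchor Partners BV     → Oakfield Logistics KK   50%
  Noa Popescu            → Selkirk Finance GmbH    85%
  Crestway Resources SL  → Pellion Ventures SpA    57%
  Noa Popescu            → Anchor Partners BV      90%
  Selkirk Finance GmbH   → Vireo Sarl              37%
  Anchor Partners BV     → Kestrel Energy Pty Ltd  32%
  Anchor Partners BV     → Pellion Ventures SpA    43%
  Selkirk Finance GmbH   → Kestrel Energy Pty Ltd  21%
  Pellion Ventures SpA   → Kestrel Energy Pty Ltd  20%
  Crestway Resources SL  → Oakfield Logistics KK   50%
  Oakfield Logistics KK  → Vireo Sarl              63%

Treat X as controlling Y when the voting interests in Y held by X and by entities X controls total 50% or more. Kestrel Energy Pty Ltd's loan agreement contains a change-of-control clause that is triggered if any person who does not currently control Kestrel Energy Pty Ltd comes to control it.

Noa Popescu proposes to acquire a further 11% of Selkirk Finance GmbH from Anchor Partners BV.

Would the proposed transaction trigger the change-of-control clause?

The purchase adds only to Noa's holdings (Anchor's stake shrinks), so Noa is the only person who could newly come to control Kestrel.
Noa holds 100% of Crestway, so Noa controls Crestway.
Noa holds 90% of Anchor, so Noa controls Anchor.
Crestway and Anchor together hold 57% + 43% = 100% of Pellion, so Noa controls Pellion.
Noa and Anchor together hold 85% + 15% = 100% of Selkirk, so Noa controls Selkirk.
Pellion and Anchor and Selkirk together hold 20% + 32% + 21% = 73% of Kestrel, so Noa controls Kestrel.
So Noa already controls Kestrel before the transaction.
After the purchase, Noa's direct stake in Selkirk rises to 85% + 11% = 96%, and Anchor's stake falls to 4%.
Noa controlled Kestrel already, so this is not a new person acquiring control; every other person's position is unchanged or reduced.
No new person acquires control, so the clause is not triggered.

No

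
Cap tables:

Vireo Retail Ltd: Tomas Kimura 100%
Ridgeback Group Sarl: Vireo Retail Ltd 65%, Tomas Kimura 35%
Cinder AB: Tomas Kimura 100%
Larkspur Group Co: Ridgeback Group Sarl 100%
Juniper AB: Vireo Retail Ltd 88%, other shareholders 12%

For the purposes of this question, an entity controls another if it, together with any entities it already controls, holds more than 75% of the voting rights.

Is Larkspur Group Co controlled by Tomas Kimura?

Tomas holds 100% of Vireo, so Tomas controls Vireo.
Vireo and Tomas together hold 65% + 35% = 100% of Ridgeback, so Tomas controls Ridgeback.
Ridgeback holds 100% of Larkspur, so Tomas controls Larkspur.

Yes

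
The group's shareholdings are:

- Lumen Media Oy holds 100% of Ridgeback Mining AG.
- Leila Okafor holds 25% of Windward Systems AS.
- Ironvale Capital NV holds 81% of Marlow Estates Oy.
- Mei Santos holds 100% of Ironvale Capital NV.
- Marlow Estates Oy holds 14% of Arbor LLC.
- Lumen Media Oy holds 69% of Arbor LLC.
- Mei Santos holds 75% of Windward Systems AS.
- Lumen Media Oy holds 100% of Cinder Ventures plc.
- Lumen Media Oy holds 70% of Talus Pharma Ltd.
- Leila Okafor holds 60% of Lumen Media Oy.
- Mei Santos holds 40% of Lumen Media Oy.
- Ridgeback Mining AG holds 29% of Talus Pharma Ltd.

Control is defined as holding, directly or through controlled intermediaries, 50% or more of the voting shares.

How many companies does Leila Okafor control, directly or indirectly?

Leila holds 60% of Lumen, so Leila controls Lumen.
Lumen holds 100% of Cinder, so Leila controls Cinder.
Lumen holds 100% of Ridgeback, so Leila controls Ridgeback.
Lumen holds 69% of Arbor, so Leila controls Arbor.
Lumen and Ridgeback together hold 70% + 29% = 99% of Talus, so Leila controls Talus.
No other company's threshold is met.
Leila controls 5 companies.

5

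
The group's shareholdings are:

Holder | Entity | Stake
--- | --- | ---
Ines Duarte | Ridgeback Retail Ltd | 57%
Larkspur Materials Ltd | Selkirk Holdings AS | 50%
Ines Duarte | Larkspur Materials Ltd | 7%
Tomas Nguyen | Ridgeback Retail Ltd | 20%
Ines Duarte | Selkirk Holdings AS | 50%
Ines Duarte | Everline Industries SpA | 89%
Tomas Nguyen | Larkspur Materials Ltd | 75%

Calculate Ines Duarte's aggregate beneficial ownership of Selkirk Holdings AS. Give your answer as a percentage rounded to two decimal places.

53.50%

Ines reaches Selkirk along 2 paths.
Direct stake: 50% = 50%.
Via Larkspur: 7% × 50% = 3.5%.
Total: 50% + 3.5% = 53.5%.
Rounded: 53.50%.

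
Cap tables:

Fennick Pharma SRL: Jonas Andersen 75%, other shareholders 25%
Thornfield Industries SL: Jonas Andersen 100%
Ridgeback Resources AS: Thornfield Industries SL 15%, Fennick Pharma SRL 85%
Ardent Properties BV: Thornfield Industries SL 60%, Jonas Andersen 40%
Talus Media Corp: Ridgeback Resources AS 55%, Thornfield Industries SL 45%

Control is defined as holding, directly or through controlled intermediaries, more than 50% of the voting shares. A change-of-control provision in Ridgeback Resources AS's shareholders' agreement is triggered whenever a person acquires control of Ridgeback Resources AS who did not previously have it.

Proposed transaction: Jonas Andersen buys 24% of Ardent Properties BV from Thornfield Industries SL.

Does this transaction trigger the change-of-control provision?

No

The purchase adds only to Jonas's holdings (Thornfield's stake shrinks), so Jonas is the only person who could newly come to control Ridgeback.
Jonas holds 100% of Thornfield, so Jonas controls Thornfield.
Jonas holds 75% of Fennick, so Jonas controls Fennick.
Thornfield and Fennick together hold 15% + 85% = 100% of Ridgeback, so Jonas controls Ridgeback.
So Jonas already controls Ridgeback before the transaction.
After the purchase, Jonas's direct stake in Ardent rises to 40% + 24% = 64%, and Thornfield's stake falls to 36%.
Jonas controlled Ridgeback already, so this is not a new person acquiring control; every other person's position is unchanged or reduced.
No new person acquires control, so the clause is not triggered.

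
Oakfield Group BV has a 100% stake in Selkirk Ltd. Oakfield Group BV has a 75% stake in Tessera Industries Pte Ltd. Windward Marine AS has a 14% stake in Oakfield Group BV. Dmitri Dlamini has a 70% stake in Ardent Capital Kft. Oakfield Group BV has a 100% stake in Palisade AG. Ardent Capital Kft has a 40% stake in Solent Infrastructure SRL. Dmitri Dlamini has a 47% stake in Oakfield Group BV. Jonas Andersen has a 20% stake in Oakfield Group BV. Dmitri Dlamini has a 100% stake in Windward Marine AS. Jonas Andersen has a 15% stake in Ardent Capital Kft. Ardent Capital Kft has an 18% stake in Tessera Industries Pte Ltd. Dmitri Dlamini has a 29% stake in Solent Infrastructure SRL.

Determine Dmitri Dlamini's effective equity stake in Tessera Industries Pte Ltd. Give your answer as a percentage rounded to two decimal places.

Dmitri reaches Tessera along 3 paths.
Via Oakfield: 47% × 75% = 35.25%.
Via Windward → Oakfield: 100% × 14% × 75% = 10.5%.
Via Ardent: 70% × 18% = 12.6%.
Total: 35.25% + 10.5% + 12.6% = 58.35%.

58.35%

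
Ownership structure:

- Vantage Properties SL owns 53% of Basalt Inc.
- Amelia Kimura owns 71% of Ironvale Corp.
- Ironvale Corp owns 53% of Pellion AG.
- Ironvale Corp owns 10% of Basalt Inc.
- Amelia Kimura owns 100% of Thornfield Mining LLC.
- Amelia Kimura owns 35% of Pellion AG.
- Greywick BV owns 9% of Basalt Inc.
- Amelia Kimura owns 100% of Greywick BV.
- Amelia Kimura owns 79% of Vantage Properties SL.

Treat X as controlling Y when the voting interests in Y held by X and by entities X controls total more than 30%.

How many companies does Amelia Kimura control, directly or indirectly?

6

Amelia holds 71% of Ironvale, so Amelia controls Ironvale.
Amelia holds 79% of Vantage, so Amelia controls Vantage.
Amelia holds 100% of Greywick, so Amelia controls Greywick.
Ironvale and Greywick and Vantage together hold 10% + 9% + 53% = 72% of Basalt, so Amelia controls Basalt.
Ironvale and Amelia together hold 53% + 35% = 88% of Pellion, so Amelia controls Pellion.
Amelia holds 100% of Thornfield, so Amelia controls Thornfield.
Amelia controls 6 companies.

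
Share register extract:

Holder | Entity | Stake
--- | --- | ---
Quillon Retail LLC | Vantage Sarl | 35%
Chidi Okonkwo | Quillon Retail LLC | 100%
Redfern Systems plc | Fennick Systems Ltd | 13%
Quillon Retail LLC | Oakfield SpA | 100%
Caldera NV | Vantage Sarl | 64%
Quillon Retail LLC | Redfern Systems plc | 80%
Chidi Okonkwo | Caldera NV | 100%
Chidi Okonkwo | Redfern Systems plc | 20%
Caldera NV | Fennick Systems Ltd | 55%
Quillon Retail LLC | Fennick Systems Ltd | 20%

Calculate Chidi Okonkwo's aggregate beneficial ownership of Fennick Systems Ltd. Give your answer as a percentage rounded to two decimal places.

Chidi reaches Fennick along 4 paths.
Via Quillon: 100% × 20% = 20%.
Via Caldera: 100% × 55% = 55%.
Via Redfern: 20% × 13% = 2.6%.
Via Quillon → Redfern: 100% × 80% × 13% = 10.4%.
Total: 20% + 55% + 2.6% + 10.4% = 88%.
Rounded: 88.00%.

88.00%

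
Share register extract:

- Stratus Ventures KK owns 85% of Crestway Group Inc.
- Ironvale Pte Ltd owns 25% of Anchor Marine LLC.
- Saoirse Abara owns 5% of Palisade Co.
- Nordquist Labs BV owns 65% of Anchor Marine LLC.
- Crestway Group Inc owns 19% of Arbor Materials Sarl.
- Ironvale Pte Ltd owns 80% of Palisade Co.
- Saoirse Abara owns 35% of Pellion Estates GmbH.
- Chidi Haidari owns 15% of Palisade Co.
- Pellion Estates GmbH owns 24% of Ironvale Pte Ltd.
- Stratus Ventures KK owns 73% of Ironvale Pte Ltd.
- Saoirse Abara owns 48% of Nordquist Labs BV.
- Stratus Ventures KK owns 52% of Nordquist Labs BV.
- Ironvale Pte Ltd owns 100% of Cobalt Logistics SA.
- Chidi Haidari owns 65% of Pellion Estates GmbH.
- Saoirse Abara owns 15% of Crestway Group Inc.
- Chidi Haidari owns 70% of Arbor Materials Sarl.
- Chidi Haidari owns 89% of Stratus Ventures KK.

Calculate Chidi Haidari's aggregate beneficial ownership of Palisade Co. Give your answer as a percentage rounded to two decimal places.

79.46%

Chidi reaches Palisade along 3 paths.
Via Pellion → Ironvale: 65% × 24% × 80% = 12.48%.
Via Stratus → Ironvale: 89% × 73% × 80% = 51.976%.
Direct stake: 15% = 15%.
Total: 12.48% + 51.976% + 15% = 79.456%.
Rounded: 79.46%.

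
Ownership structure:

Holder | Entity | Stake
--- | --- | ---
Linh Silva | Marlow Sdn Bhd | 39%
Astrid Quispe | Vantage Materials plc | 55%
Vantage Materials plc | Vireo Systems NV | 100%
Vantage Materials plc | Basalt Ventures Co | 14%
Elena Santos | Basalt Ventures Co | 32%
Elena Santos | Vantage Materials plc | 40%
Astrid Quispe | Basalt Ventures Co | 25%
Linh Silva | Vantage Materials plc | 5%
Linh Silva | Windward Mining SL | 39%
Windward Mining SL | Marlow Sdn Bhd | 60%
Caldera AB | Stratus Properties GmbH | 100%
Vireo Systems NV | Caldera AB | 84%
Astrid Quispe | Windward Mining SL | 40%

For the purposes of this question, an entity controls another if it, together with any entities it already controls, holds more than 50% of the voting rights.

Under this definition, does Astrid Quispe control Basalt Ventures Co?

Astrid holds 55% of Vantage, so Astrid controls Vantage.
Vantage holds 100% of Vireo, so Astrid controls Vireo.
Vireo holds 84% of Caldera, so Astrid controls Caldera.
Caldera holds 100% of Stratus, so Astrid controls Stratus.
In Basalt, Astrid's side holds only 14% + 25% = 39%, not > 50%.
So Astrid does not control Basalt.

No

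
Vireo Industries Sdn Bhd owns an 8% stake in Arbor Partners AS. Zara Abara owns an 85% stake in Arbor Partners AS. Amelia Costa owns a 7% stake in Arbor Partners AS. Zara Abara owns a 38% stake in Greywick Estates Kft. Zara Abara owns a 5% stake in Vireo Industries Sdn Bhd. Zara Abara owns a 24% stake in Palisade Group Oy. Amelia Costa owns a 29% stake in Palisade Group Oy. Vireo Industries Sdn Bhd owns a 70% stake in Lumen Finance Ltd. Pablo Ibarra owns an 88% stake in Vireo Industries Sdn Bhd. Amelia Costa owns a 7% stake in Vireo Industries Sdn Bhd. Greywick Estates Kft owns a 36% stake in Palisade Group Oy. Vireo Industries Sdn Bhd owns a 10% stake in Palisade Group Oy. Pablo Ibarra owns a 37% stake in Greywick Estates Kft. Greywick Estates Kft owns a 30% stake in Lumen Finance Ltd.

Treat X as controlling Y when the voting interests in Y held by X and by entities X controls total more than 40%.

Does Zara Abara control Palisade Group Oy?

Zara holds 85% of Arbor, so Zara controls Arbor.
In Palisade, Zara's side holds only 24%, not > 40%.
So Zara does not control Palisade.

No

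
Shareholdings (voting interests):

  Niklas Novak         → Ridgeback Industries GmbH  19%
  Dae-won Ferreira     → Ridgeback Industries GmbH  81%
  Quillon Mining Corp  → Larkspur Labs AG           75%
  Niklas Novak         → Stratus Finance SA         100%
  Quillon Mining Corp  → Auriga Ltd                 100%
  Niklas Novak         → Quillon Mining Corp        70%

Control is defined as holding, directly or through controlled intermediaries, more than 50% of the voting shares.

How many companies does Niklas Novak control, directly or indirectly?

Niklas holds 70% of Quillon, so Niklas controls Quillon.
Quillon holds 75% of Larkspur, so Niklas controls Larkspur.
Niklas holds 100% of Stratus, so Niklas controls Stratus.
Quillon holds 100% of Auriga, so Niklas controls Auriga.
No other company's threshold is met.
Niklas controls 4 companies.

4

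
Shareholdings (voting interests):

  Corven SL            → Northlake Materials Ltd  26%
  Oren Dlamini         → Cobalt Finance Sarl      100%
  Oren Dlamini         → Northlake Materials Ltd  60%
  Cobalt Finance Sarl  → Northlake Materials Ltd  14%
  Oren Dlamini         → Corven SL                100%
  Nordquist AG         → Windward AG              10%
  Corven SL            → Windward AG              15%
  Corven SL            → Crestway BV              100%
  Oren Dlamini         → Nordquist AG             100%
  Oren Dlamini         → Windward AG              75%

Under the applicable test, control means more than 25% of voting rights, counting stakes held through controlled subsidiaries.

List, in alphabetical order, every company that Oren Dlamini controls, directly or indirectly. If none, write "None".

Oren holds 100% of Cobalt, so Oren controls Cobalt.
Oren holds 100% of Corven, so Oren controls Corven.
Oren holds 100% of Nordquist, so Oren controls Nordquist.
Oren and Cobalt and Corven together hold 60% + 14% + 26% = 100% of Northlake, so Oren controls Northlake.
Corven and Nordquist and Oren together hold 15% + 10% + 75% = 100% of Windward, so Oren controls Windward.
Corven holds 100% of Crestway, so Oren controls Crestway.

Cobalt Finance Sarl, Corven SL, Crestway BV, Nordquist AG, Northlake Materials Ltd, Windward AG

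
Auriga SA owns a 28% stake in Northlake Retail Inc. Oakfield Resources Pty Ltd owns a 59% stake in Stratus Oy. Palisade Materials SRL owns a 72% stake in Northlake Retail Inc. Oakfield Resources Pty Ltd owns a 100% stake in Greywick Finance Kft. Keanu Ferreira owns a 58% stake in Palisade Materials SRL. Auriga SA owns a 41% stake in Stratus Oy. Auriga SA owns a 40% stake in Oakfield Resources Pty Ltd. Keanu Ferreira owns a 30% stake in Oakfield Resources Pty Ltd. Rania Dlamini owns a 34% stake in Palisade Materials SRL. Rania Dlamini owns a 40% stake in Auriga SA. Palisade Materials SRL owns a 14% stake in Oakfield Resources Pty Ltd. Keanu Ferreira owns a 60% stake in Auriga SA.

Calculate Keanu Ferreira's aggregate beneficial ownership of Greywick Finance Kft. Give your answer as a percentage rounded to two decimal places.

62.12%

Keanu reaches Greywick along 3 paths.
Via Auriga → Oakfield: 60% × 40% × 100% = 24%.
Via Palisade → Oakfield: 58% × 14% × 100% = 8.12%.
Via Oakfield: 30% × 100% = 30%.
Total: 24% + 8.12% + 30% = 62.12%.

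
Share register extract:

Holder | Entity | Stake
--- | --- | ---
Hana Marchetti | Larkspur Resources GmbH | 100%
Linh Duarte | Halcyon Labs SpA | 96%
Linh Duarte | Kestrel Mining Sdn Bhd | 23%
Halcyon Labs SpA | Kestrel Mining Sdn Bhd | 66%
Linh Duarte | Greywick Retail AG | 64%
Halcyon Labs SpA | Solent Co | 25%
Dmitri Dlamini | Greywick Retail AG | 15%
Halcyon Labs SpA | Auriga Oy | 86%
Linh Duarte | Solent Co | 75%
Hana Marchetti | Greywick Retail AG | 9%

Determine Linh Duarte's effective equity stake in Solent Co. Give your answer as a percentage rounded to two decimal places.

Linh reaches Solent along 2 paths.
Direct stake: 75% = 75%.
Via Halcyon: 96% × 25% = 24%.
Total: 75% + 24% = 99%.
Rounded: 99.00%.

99.00%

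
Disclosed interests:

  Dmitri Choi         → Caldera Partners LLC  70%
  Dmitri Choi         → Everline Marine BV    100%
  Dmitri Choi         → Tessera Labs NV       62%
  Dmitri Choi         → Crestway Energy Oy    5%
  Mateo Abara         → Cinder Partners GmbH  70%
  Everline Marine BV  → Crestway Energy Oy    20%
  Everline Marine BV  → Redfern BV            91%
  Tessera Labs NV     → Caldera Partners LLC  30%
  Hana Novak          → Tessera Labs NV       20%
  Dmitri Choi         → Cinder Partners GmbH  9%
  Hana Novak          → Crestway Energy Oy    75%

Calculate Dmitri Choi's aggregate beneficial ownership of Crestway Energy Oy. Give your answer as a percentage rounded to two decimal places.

25.00%

Dmitri reaches Crestway along 2 paths.
Direct stake: 5% = 5%.
Via Everline: 100% × 20% = 20%.
Total: 5% + 20% = 25%.
Rounded: 25.00%.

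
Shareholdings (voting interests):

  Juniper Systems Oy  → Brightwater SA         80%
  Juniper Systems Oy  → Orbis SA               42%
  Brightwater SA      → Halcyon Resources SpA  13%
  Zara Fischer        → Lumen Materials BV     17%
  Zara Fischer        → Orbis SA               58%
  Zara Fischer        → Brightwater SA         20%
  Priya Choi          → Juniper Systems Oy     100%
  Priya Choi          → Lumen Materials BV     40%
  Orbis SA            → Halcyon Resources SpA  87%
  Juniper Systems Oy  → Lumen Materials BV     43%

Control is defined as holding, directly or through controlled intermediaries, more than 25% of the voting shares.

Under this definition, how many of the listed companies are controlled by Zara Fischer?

2

Zara holds 58% of Orbis, so Zara controls Orbis.
Orbis holds 87% of Halcyon, so Zara controls Halcyon.
No other company's threshold is met.
Zara controls 2 companies.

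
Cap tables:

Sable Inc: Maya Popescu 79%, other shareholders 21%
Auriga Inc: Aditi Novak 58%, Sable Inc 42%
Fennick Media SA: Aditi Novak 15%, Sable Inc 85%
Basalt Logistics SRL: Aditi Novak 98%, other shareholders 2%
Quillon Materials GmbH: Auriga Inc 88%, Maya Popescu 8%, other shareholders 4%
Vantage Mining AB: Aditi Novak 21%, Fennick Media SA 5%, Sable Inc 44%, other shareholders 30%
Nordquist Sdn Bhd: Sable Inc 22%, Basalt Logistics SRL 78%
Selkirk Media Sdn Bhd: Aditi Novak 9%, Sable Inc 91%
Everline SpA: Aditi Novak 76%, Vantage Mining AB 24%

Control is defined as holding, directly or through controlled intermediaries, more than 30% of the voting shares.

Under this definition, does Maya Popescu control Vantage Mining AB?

Yes

Maya holds 79% of Sable, so Maya controls Sable.
Sable holds 85% of Fennick, so Maya controls Fennick.
Fennick and Sable together hold 5% + 44% = 49% of Vantage, so Maya controls Vantage.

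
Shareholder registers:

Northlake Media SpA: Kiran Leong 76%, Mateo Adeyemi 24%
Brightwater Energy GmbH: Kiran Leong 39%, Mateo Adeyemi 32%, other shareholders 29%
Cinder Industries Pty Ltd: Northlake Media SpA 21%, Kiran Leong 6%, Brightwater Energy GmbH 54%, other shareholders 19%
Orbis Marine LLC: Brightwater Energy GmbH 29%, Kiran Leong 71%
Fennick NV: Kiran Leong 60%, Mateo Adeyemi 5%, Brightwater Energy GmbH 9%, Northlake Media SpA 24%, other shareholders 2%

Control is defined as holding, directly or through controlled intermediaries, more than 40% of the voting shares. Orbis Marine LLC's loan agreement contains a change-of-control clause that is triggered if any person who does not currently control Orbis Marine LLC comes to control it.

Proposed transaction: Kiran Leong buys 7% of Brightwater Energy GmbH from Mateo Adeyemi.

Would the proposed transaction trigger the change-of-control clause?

No

The purchase adds only to Kiran's holdings (Mateo's stake shrinks), so Kiran is the only person who could newly come to control Orbis.
Kiran holds 71% of Orbis, so Kiran controls Orbis.
So Kiran already controls Orbis before the transaction.
After the purchase, Kiran's direct stake in Brightwater rises to 39% + 7% = 46%, and Mateo's stake falls to 25%.
Kiran controlled Orbis already, so this is not a new person acquiring control; every other person's position is unchanged or reduced.
No new person acquires control, so the clause is not triggered.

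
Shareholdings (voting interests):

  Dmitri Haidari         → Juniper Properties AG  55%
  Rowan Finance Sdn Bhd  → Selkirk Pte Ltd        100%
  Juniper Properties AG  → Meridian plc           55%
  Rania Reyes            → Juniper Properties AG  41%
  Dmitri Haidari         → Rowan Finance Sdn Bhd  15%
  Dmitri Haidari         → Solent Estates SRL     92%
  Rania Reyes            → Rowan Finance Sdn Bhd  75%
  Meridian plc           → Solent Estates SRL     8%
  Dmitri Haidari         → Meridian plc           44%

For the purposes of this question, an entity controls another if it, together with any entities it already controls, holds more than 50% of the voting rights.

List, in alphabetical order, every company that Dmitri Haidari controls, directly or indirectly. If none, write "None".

Juniper Properties AG, Meridian plc, Solent Estates SRL

Dmitri holds 55% of Juniper, so Dmitri controls Juniper.
Dmitri and Juniper together hold 44% + 55% = 99% of Meridian, so Dmitri controls Meridian.
Dmitri and Meridian together hold 92% + 8% = 100% of Solent, so Dmitri controls Solent.
No other company's threshold is met.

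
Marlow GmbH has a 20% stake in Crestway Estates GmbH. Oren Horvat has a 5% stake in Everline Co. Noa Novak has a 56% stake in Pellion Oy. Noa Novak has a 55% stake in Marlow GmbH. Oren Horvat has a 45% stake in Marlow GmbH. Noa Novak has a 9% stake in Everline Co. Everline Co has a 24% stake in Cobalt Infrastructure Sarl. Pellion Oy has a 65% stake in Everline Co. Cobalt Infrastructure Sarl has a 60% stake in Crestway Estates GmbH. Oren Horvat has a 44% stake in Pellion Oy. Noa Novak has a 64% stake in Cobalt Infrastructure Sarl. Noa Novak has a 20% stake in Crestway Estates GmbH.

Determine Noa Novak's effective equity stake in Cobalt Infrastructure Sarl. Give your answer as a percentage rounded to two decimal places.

Noa reaches Cobalt along 3 paths.
Direct stake: 64% = 64%.
Via Pellion → Everline: 56% × 65% × 24% = 8.736%.
Via Everline: 9% × 24% = 2.16%.
Total: 64% + 8.736% + 2.16% = 74.896%.
Rounded: 74.90%.

74.90%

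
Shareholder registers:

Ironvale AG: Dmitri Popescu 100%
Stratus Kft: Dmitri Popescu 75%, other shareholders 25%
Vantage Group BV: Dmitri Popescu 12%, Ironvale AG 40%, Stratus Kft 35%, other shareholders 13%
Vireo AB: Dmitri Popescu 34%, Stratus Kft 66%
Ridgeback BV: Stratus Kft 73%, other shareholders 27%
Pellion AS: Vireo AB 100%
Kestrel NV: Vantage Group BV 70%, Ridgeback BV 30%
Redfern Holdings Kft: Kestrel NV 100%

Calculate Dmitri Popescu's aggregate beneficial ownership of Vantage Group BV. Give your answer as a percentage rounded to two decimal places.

Dmitri reaches Vantage along 3 paths.
Direct stake: 12% = 12%.
Via Ironvale: 100% × 40% = 40%.
Via Stratus: 75% × 35% = 26.25%.
Total: 12% + 40% + 26.25% = 78.25%.

78.25%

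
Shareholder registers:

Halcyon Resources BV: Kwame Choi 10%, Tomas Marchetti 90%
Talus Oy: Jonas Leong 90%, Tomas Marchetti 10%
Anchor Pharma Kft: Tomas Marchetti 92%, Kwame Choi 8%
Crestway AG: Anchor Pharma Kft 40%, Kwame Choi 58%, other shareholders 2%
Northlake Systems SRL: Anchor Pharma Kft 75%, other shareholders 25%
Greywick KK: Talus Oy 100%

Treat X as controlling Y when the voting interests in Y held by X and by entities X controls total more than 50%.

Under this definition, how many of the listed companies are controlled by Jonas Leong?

Jonas holds 90% of Talus, so Jonas controls Talus.
Talus holds 100% of Greywick, so Jonas controls Greywick.
No other company's threshold is met.
Jonas controls 2 companies.

2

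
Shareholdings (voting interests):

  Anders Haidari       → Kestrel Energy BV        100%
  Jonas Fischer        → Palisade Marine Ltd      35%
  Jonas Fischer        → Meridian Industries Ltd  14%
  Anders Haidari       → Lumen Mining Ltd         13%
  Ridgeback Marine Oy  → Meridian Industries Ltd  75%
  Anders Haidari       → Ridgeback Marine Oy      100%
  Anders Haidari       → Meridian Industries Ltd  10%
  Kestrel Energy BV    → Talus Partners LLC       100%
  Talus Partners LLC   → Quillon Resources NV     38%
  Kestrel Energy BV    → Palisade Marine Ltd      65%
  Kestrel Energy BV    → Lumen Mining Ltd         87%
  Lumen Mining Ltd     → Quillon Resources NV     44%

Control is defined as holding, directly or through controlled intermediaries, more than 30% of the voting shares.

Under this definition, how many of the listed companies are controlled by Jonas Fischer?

1

Jonas holds 35% of Palisade, so Jonas controls Palisade.
No other company's threshold is met.
Jonas controls 1 company.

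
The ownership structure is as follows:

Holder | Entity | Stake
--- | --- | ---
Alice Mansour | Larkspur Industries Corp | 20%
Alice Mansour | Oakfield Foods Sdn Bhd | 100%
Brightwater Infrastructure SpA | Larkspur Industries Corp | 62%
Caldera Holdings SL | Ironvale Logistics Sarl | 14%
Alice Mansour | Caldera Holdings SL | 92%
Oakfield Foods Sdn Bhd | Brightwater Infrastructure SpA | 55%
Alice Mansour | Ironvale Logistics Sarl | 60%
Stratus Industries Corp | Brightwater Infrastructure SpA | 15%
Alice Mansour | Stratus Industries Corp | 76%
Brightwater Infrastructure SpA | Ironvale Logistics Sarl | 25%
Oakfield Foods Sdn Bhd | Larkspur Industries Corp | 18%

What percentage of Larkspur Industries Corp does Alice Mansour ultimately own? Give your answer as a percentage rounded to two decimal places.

Alice reaches Larkspur along 4 paths.
Via Oakfield: 100% × 18% = 18%.
Via Stratus → Brightwater: 76% × 15% × 62% = 7.068%.
Via Oakfield → Brightwater: 100% × 55% × 62% = 34.1%.
Direct stake: 20% = 20%.
Total: 18% + 7.068% + 34.1% + 20% = 79.168%.
Rounded: 79.17%.

79.17%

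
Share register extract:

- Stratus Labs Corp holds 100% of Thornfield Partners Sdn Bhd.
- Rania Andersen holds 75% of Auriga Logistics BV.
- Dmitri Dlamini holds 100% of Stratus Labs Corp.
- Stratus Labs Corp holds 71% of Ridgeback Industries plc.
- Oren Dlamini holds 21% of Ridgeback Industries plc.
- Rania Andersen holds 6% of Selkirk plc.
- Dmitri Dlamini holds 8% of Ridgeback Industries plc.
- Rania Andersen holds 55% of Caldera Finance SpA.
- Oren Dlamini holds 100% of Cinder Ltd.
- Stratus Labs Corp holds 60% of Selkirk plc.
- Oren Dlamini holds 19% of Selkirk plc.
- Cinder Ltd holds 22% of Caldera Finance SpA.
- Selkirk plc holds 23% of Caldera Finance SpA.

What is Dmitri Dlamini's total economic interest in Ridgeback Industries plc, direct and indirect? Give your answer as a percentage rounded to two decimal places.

Dmitri reaches Ridgeback along 2 paths.
Via Stratus: 100% × 71% = 71%.
Direct stake: 8% = 8%.
Total: 71% + 8% = 79%.
Rounded: 79.00%.

79.00%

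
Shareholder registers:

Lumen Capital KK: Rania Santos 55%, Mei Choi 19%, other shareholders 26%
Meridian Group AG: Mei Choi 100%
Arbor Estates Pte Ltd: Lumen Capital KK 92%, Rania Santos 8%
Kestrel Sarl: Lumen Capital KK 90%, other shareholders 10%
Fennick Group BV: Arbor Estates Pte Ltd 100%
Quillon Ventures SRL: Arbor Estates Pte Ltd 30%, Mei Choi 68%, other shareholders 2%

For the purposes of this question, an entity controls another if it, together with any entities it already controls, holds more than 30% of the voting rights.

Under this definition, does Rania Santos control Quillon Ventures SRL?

Rania holds 55% of Lumen, so Rania controls Lumen.
Lumen and Rania together hold 92% + 8% = 100% of Arbor, so Rania controls Arbor.
Lumen holds 90% of Kestrel, so Rania controls Kestrel.
Arbor holds 100% of Fennick, so Rania controls Fennick.
In Quillon, Rania's side holds only 30%, not > 30%.
So Rania does not control Quillon.

No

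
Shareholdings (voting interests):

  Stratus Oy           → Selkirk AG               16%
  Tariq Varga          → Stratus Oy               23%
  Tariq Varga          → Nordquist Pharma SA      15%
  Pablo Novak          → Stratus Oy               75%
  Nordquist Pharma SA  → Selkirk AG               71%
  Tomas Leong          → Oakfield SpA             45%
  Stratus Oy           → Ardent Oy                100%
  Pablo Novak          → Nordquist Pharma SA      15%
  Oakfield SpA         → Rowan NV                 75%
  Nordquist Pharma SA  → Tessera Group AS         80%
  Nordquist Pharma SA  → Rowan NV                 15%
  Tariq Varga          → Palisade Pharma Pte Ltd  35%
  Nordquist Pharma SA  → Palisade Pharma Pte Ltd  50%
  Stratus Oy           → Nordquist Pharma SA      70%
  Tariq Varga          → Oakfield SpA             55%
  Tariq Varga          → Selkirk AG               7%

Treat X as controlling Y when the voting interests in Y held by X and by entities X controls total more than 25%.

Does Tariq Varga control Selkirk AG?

Tariq holds 55% of Oakfield, so Tariq controls Oakfield.
Oakfield holds 75% of Rowan, so Tariq controls Rowan.
Tariq holds 35% of Palisade, so Tariq controls Palisade.
In Selkirk, Tariq's side holds only 7%, not > 25%.
So Tariq does not control Selkirk.

No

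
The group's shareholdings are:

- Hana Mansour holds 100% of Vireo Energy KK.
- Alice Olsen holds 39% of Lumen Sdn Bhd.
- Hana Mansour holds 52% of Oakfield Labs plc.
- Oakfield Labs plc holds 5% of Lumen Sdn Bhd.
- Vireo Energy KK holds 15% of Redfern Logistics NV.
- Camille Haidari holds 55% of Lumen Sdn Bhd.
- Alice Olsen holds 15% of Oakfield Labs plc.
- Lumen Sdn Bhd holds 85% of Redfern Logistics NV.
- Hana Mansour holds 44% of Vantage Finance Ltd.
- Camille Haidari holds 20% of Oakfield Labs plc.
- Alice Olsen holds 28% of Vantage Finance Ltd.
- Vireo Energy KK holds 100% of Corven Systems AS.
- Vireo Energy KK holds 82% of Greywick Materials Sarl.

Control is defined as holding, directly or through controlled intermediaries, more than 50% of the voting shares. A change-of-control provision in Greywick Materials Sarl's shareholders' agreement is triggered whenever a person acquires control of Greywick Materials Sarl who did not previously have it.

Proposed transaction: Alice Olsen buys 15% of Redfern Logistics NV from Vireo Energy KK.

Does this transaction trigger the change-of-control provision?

No

The purchase adds only to Alice's holdings (Vireo's stake shrinks), so Alice is the only person who could newly come to control Greywick.
Alice's largest direct stake is 39% in Lumen, which does not meet the threshold, so Alice controls no company.
Neither Alice nor any entity Alice controls holds any voting interest in Greywick.
So before the transaction, Alice does not control Greywick.
After the purchase, Alice holds 15% of Redfern directly, and Vireo's stake falls to 0%.
Alice's side now holds 15% of Redfern, not > 50%, so Alice still does not control Redfern.
After the transaction, neither Alice nor any entity Alice controls holds a voting interest in Greywick, so Alice still does not control it.
No new person acquires control, so the clause is not triggered.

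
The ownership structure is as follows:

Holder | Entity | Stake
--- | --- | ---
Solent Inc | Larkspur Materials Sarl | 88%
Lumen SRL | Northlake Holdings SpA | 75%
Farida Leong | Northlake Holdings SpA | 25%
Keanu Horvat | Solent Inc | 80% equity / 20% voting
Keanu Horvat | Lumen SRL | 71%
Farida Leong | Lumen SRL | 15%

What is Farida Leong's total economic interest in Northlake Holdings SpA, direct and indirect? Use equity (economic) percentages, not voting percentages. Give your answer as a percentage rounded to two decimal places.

36.25%

Farida reaches Northlake along 2 paths.
Direct stake: 25% = 25%.
Via Lumen: 15% × 75% = 11.25%.
Total: 25% + 11.25% = 36.25%.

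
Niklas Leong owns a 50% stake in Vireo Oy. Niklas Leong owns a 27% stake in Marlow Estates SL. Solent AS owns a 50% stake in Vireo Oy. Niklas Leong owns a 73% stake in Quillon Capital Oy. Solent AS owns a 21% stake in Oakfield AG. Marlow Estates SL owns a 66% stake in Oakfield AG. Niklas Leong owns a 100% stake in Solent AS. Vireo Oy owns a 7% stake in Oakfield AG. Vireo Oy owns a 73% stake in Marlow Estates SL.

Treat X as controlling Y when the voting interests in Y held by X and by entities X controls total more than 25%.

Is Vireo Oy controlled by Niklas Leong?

Niklas holds 100% of Solent, so Niklas controls Solent.
Solent and Niklas together hold 50% + 50% = 100% of Vireo, so Niklas controls Vireo.

Yes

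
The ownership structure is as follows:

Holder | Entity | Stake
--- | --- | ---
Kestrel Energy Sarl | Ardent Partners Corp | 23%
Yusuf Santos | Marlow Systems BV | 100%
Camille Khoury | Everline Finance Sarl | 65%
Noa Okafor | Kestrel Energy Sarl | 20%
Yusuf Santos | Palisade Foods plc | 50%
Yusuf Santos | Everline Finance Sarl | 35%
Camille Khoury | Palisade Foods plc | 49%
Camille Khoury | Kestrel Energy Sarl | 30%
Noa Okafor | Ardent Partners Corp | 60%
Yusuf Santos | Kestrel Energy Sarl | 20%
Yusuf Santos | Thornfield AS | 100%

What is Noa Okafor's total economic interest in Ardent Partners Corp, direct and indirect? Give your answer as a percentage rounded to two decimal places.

Noa reaches Ardent along 2 paths.
Direct stake: 60% = 60%.
Via Kestrel: 20% × 23% = 4.6%.
Total: 60% + 4.6% = 64.6%.
Rounded: 64.60%.

64.60%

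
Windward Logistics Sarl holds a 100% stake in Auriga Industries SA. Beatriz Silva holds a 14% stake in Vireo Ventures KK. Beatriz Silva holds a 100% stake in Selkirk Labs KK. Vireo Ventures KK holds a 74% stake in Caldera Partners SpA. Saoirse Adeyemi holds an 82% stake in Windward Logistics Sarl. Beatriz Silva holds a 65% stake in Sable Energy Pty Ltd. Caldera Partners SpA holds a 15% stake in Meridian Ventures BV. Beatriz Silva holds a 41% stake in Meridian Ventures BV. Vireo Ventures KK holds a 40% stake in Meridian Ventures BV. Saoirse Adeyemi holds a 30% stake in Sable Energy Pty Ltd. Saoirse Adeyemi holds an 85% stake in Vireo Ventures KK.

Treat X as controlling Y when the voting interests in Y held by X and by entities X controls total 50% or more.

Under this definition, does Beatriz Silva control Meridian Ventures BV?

No

Beatriz holds 65% of Sable, so Beatriz controls Sable.
Beatriz holds 100% of Selkirk, so Beatriz controls Selkirk.
In Meridian, Beatriz's side holds only 41%, not ≥ 50%.
So Beatriz does not control Meridian.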